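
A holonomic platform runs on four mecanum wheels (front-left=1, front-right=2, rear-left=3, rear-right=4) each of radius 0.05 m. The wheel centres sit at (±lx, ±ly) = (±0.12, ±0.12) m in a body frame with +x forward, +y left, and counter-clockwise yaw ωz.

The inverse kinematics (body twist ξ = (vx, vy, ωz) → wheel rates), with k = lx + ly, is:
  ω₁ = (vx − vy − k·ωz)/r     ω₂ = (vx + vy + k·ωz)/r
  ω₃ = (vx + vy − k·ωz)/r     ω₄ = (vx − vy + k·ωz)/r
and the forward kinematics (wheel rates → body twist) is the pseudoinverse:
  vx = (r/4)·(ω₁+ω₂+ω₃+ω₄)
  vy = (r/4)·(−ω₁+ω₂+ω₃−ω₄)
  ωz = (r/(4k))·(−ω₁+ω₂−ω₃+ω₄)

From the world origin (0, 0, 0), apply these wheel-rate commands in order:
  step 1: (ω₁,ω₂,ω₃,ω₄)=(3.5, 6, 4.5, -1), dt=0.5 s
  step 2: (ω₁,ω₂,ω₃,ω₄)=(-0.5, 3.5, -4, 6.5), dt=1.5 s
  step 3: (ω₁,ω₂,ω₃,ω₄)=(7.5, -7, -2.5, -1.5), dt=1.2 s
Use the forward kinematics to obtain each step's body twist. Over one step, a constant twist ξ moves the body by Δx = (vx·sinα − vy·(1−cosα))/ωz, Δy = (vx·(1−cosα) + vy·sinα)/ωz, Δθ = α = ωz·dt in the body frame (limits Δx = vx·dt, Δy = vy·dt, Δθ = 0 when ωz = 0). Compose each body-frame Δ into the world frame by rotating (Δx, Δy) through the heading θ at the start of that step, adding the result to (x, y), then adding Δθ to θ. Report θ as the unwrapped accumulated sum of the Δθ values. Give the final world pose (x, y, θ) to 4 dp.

step 1: ξ=(vx,vy,ωz)=(0.1625, 0.1000, -0.1563), dt=0.5 → body Δ=(0.0831, 0.0468, -0.0781) → world pose (0.0831, 0.0468, -0.0781)
step 2: ξ=(vx,vy,ωz)=(0.0688, -0.0813, 0.7552), dt=1.5 → body Δ=(0.1444, -0.0450, 1.1328) → world pose (0.2236, -0.0094, 1.0547)
step 3: ξ=(vx,vy,ωz)=(-0.0438, -0.1938, -0.7031), dt=1.2 → body Δ=(-0.1389, -0.1850, -0.8438) → world pose (0.3159, -0.2215, 0.2109)

(0.3159, -0.2215, 0.2109)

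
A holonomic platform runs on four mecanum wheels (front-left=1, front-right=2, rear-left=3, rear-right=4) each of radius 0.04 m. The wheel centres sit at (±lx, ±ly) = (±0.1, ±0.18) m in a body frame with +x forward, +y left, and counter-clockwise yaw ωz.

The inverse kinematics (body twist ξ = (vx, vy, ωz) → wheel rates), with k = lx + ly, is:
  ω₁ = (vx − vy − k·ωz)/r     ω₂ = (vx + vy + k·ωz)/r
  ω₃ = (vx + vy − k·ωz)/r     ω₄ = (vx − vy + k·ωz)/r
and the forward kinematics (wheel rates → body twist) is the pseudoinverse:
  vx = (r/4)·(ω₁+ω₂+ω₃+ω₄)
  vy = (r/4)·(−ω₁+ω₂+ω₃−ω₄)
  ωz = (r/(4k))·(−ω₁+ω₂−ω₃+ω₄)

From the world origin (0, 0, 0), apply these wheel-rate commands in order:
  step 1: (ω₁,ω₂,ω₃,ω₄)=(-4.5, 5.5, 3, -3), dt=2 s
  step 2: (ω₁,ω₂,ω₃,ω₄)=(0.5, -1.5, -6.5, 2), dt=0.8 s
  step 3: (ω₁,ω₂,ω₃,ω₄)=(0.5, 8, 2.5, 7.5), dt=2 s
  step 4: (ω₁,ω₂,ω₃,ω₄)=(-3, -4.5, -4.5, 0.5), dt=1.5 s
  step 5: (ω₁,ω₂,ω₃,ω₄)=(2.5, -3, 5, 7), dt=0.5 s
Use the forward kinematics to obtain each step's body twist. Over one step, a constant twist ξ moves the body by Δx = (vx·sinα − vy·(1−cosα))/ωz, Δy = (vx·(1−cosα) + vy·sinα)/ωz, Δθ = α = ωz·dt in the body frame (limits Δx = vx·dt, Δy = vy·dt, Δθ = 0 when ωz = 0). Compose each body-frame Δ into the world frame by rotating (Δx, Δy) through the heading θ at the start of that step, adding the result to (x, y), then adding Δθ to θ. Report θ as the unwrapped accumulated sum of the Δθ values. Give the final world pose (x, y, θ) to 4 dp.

step 1: ξ=(vx,vy,ωz)=(0.0100, 0.1600, 0.1429), dt=2.0 → body Δ=(-0.0257, 0.3185, 0.2857) → world pose (-0.0257, 0.3185, 0.2857)
step 2: ξ=(vx,vy,ωz)=(-0.0550, -0.1050, 0.2321), dt=0.8 → body Δ=(-0.0360, -0.0876, 0.1857) → world pose (-0.0355, 0.2243, 0.4714)
step 3: ξ=(vx,vy,ωz)=(0.1850, 0.0250, 0.4464), dt=2.0 → body Δ=(0.3019, 0.1981, 0.8929) → world pose (0.1435, 0.5379, 1.3643)
step 4: ξ=(vx,vy,ωz)=(-0.1150, -0.0650, 0.1250), dt=1.5 → body Δ=(-0.1624, -0.1131, 0.1875) → world pose (0.2208, 0.3558, 1.5518)
step 5: ξ=(vx,vy,ωz)=(0.1150, -0.0750, -0.1250), dt=0.5 → body Δ=(0.0563, -0.0393, -0.0625) → world pose (0.2612, 0.4114, 1.4893)

(0.2612, 0.4114, 1.4893)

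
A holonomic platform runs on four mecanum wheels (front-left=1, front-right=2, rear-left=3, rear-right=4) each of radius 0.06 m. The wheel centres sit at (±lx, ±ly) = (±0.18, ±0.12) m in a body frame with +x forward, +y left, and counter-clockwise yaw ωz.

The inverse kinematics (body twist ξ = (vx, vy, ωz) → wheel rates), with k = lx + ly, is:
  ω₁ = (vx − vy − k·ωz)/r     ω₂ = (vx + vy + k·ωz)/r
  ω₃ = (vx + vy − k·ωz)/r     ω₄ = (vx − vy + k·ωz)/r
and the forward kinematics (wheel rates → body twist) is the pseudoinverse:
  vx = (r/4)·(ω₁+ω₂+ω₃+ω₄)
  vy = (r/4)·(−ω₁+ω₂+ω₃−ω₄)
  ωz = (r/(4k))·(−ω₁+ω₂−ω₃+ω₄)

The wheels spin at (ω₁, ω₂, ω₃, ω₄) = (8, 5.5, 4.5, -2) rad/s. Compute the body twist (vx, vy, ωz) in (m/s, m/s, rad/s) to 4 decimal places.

k = lx + ly = 0.18 + 0.12 = 0.3000
ω₁+ω₂+ω₃+ω₄ = 16.0000  →  vx = (0.06/4)·16.0000 = 0.2400
−ω₁+ω₂+ω₃−ω₄ = 4.0000  →  vy = (0.06/4)·4.0000 = 0.0600
−ω₁+ω₂−ω₃+ω₄ = -9.0000  →  ωz = (0.06/1.2000)·-9.0000 = -0.4500

(0.2400, 0.0600, -0.4500)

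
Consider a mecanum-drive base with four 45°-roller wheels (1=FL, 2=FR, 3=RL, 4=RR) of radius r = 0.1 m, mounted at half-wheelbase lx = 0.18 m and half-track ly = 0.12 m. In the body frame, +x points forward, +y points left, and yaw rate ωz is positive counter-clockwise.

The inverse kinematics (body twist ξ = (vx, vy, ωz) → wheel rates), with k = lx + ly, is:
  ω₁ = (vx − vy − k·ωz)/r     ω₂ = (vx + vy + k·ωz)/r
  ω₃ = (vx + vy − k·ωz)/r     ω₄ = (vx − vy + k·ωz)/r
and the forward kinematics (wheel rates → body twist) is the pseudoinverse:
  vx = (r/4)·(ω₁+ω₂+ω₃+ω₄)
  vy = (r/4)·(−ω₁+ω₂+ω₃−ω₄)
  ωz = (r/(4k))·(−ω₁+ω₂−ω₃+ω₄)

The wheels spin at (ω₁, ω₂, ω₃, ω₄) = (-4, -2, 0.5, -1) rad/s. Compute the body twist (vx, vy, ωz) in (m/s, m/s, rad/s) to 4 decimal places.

(-0.1625, 0.0875, 0.0417)

k = lx + ly = 0.18 + 0.12 = 0.3000
ω₁+ω₂+ω₃+ω₄ = -6.5000  →  vx = (0.1/4)·-6.5000 = -0.1625
−ω₁+ω₂+ω₃−ω₄ = 3.5000  →  vy = (0.1/4)·3.5000 = 0.0875
−ω₁+ω₂−ω₃+ω₄ = 0.5000  →  ωz = (0.1/1.2000)·0.5000 = 0.0417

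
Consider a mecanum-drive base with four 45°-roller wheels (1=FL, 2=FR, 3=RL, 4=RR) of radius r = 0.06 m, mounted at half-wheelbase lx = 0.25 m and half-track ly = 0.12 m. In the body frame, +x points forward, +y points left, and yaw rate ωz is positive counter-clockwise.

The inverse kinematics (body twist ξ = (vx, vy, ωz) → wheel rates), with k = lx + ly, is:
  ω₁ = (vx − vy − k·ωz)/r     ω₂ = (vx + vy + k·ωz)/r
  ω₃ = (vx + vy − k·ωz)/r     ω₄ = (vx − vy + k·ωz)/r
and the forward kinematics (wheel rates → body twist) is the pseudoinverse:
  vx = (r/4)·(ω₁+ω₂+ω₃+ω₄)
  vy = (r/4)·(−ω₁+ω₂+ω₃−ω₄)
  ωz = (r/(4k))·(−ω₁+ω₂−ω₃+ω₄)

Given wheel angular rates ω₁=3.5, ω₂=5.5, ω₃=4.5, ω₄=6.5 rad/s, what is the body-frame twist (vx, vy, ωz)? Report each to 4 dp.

(0.3000, 0.0000, 0.1622)

k = lx + ly = 0.25 + 0.12 = 0.3700
ω₁+ω₂+ω₃+ω₄ = 20.0000  →  vx = (0.06/4)·20.0000 = 0.3000
−ω₁+ω₂+ω₃−ω₄ = 0.0000  →  vy = (0.06/4)·0.0000 = 0.0000
−ω₁+ω₂−ω₃+ω₄ = 4.0000  →  ωz = (0.06/1.4800)·4.0000 = 0.1622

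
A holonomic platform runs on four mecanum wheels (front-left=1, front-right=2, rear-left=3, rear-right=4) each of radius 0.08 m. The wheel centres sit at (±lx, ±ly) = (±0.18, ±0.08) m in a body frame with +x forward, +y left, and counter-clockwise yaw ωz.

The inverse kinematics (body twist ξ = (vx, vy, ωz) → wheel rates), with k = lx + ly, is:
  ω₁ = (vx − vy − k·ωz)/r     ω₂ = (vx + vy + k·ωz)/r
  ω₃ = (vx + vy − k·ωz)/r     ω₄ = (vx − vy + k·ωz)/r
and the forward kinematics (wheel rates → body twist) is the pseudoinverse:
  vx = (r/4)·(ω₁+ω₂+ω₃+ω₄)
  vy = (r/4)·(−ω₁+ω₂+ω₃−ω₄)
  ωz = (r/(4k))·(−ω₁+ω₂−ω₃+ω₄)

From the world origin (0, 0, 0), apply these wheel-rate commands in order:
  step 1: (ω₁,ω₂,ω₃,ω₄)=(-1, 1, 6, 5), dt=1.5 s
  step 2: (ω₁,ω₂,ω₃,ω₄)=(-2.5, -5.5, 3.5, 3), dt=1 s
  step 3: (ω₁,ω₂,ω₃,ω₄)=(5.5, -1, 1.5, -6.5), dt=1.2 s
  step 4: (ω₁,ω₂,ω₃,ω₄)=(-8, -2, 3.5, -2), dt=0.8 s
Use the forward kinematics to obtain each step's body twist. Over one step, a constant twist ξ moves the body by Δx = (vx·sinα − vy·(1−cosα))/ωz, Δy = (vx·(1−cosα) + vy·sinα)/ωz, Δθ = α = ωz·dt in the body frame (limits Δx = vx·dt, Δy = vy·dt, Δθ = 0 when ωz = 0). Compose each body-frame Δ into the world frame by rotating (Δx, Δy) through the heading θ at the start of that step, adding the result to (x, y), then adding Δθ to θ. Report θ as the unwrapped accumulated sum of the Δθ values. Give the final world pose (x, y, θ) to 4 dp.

(0.4806, 0.2430, -1.4615)

step 1: ξ=(vx,vy,ωz)=(0.2200, 0.0600, 0.0769), dt=1.5 → body Δ=(0.3241, 0.1088, 0.1154) → world pose (0.3241, 0.1088, 0.1154)
step 2: ξ=(vx,vy,ωz)=(-0.0300, -0.0500, -0.2692), dt=1.0 → body Δ=(-0.0363, -0.0454, -0.2692) → world pose (0.2932, 0.0596, -0.1538)
step 3: ξ=(vx,vy,ωz)=(-0.0100, 0.0300, -1.1154), dt=1.2 → body Δ=(0.0120, 0.0331, -1.3385) → world pose (0.3101, 0.0904, -1.4923)
step 4: ξ=(vx,vy,ωz)=(-0.1700, 0.2300, 0.0385), dt=0.8 → body Δ=(-0.1388, 0.1819, 0.0308) → world pose (0.4806, 0.2430, -1.4615)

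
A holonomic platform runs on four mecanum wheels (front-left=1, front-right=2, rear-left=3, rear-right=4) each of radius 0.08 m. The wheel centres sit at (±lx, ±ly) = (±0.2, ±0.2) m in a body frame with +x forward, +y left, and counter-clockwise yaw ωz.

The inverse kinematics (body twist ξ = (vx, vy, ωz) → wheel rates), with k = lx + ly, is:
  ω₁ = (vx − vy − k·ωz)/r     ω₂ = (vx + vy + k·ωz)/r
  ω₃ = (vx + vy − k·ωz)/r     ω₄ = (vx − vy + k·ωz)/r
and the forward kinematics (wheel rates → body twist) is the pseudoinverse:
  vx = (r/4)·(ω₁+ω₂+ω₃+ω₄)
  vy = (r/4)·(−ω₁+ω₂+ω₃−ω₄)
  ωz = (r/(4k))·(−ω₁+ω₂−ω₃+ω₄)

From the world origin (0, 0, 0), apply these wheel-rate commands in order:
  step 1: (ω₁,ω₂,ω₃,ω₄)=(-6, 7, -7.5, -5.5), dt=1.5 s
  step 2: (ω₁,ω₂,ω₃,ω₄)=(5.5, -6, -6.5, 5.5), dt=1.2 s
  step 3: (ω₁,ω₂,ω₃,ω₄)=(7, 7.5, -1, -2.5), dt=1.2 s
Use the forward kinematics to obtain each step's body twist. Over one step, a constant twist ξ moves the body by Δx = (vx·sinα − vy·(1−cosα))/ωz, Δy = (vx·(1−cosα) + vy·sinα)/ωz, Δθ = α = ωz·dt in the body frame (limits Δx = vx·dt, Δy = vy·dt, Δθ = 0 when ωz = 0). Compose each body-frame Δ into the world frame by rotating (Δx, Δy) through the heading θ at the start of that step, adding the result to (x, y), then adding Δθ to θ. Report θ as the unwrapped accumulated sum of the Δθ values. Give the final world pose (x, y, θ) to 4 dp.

step 1: ξ=(vx,vy,ωz)=(-0.2400, 0.2200, 0.7500), dt=1.5 → body Δ=(-0.4556, 0.0826, 1.1250) → world pose (-0.4556, 0.0826, 1.1250)
step 2: ξ=(vx,vy,ωz)=(-0.0300, -0.4700, 0.0250), dt=1.2 → body Δ=(-0.0275, -0.5645, 0.0300) → world pose (0.0418, -0.1856, 1.1550)
step 3: ξ=(vx,vy,ωz)=(0.2200, 0.0400, -0.0500), dt=1.2 → body Δ=(0.2653, 0.0401, -0.0600) → world pose (0.1123, 0.0733, 1.0950)

(0.1123, 0.0733, 1.0950)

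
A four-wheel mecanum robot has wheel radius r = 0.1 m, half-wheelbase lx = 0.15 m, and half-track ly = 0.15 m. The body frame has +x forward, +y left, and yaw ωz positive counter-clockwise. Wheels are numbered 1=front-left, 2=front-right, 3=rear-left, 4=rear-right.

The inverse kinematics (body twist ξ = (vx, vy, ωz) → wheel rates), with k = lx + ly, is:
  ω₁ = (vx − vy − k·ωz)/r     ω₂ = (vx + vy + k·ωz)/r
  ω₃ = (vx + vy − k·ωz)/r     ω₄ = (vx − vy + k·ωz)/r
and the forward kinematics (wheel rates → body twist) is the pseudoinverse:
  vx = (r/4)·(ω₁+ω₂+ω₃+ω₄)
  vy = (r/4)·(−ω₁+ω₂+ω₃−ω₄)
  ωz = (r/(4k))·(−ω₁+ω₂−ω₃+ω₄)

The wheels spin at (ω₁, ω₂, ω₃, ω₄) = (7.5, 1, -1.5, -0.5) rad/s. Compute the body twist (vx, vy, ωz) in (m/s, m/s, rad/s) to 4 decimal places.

(0.1625, -0.1875, -0.4583)

k = lx + ly = 0.15 + 0.15 = 0.3000
ω₁+ω₂+ω₃+ω₄ = 6.5000  →  vx = (0.1/4)·6.5000 = 0.1625
−ω₁+ω₂+ω₃−ω₄ = -7.5000  →  vy = (0.1/4)·-7.5000 = -0.1875
−ω₁+ω₂−ω₃+ω₄ = -5.5000  →  ωz = (0.1/1.2000)·-5.5000 = -0.4583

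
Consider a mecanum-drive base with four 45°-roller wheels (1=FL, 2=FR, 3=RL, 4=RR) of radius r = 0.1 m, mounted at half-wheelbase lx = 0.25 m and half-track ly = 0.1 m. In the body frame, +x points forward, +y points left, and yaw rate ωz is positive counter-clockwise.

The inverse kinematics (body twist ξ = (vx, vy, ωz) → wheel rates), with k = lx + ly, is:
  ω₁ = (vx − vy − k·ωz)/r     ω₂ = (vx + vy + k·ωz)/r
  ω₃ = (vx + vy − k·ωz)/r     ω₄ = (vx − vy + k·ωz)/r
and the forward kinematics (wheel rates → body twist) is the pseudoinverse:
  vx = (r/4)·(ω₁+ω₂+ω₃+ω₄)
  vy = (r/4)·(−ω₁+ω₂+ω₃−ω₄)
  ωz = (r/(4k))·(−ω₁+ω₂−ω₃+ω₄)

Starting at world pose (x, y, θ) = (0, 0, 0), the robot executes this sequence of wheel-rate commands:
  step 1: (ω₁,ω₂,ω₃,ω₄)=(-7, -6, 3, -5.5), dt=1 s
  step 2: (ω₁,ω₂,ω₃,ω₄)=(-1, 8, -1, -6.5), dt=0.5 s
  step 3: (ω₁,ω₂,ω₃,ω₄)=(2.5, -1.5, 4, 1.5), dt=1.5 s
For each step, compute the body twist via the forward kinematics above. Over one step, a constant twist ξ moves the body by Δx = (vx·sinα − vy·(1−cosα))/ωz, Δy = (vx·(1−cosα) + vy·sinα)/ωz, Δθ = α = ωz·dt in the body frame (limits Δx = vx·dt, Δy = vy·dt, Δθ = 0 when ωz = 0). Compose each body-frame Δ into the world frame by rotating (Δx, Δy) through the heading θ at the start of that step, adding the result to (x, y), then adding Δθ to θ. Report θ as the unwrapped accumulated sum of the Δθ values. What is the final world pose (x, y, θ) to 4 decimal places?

(-0.0948, 0.2874, -1.1071)

step 1: ξ=(vx,vy,ωz)=(-0.3875, 0.2375, -0.5357), dt=1.0 → body Δ=(-0.3071, 0.3276, -0.5357) → world pose (-0.3071, 0.3276, -0.5357)
step 2: ξ=(vx,vy,ωz)=(-0.0125, 0.3625, 0.2500), dt=0.5 → body Δ=(-0.0175, 0.1804, 0.1250) → world pose (-0.2301, 0.4917, -0.4107)
step 3: ξ=(vx,vy,ωz)=(0.1625, -0.0375, -0.4643), dt=1.5 → body Δ=(0.2057, -0.1333, -0.6964) → world pose (-0.0948, 0.2874, -1.1071)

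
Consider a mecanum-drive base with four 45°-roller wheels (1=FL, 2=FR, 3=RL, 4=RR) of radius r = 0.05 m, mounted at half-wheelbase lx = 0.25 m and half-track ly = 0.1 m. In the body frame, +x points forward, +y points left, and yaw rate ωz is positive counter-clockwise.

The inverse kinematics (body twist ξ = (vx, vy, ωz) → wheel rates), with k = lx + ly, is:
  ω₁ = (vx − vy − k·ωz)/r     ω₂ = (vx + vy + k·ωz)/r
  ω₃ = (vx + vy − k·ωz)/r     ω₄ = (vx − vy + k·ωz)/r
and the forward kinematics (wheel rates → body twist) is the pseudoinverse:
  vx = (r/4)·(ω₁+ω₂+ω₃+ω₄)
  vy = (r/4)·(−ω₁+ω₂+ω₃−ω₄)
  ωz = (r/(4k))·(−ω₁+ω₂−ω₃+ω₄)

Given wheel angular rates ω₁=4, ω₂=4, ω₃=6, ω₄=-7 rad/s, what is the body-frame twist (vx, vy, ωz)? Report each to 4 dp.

k = lx + ly = 0.25 + 0.1 = 0.3500
ω₁+ω₂+ω₃+ω₄ = 7.0000  →  vx = (0.05/4)·7.0000 = 0.0875
−ω₁+ω₂+ω₃−ω₄ = 13.0000  →  vy = (0.05/4)·13.0000 = 0.1625
−ω₁+ω₂−ω₃+ω₄ = -13.0000  →  ωz = (0.05/1.4000)·-13.0000 = -0.4643

(0.0875, 0.1625, -0.4643)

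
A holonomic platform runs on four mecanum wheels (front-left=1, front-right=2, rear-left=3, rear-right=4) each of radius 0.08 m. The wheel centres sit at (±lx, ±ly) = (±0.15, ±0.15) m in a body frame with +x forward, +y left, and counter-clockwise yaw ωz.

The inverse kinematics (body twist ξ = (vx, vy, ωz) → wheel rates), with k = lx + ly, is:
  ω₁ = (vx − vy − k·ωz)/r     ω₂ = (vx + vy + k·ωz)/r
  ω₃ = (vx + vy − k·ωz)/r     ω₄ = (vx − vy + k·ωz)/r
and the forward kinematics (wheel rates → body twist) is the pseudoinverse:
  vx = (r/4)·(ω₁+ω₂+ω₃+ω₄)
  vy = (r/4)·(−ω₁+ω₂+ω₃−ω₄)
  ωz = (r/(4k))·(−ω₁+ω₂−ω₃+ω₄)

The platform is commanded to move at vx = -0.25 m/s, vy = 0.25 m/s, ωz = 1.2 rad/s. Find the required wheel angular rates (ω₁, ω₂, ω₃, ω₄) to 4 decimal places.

k = lx + ly = 0.15 + 0.15 = 0.3000;  k·ωz = 0.3000·1.2 = 0.3600
ω₁ (FL) = (vx − vy − k·ωz)/r = -0.8600/0.08 = -10.7500
ω₂ (FR) = (vx + vy + k·ωz)/r = 0.3600/0.08 = 4.5000
ω₃ (RL) = (vx + vy − k·ωz)/r = -0.3600/0.08 = -4.5000
ω₄ (RR) = (vx − vy + k·ωz)/r = -0.1400/0.08 = -1.7500

(-10.7500, 4.5000, -4.5000, -1.7500)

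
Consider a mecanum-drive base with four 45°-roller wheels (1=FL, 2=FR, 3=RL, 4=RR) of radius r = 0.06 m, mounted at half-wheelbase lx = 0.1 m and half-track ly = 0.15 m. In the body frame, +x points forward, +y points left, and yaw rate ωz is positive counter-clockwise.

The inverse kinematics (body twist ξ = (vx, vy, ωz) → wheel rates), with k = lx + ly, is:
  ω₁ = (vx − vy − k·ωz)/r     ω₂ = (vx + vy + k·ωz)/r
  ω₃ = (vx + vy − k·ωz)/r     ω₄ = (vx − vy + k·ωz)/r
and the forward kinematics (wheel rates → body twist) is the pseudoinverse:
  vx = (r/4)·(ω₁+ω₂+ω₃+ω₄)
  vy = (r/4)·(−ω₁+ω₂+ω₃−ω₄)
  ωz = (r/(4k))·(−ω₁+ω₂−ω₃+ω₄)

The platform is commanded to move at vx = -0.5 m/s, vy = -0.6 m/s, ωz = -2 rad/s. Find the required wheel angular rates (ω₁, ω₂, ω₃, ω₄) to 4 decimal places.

(10.0000, -26.6667, -10.0000, -6.6667)

k = lx + ly = 0.1 + 0.15 = 0.2500;  k·ωz = 0.2500·-2 = -0.5000
ω₁ (FL) = (vx − vy − k·ωz)/r = 0.6000/0.06 = 10.0000
ω₂ (FR) = (vx + vy + k·ωz)/r = -1.6000/0.06 = -26.6667
ω₃ (RL) = (vx + vy − k·ωz)/r = -0.6000/0.06 = -10.0000
ω₄ (RR) = (vx − vy + k·ωz)/r = -0.4000/0.06 = -6.6667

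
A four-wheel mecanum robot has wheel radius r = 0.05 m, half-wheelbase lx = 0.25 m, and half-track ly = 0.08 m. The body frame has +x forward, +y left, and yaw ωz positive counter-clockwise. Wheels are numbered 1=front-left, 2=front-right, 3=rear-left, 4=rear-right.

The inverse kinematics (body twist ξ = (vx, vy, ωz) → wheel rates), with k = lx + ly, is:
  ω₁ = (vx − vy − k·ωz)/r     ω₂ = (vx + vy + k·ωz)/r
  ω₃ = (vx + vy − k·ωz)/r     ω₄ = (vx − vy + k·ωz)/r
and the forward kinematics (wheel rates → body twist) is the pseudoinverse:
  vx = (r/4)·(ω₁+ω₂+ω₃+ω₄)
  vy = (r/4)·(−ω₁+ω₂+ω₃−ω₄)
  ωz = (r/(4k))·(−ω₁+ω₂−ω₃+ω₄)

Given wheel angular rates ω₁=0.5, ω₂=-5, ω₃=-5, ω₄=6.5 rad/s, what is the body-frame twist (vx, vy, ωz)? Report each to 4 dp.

k = lx + ly = 0.25 + 0.08 = 0.3300
ω₁+ω₂+ω₃+ω₄ = -3.0000  →  vx = (0.05/4)·-3.0000 = -0.0375
−ω₁+ω₂+ω₃−ω₄ = -17.0000  →  vy = (0.05/4)·-17.0000 = -0.2125
−ω₁+ω₂−ω₃+ω₄ = 6.0000  →  ωz = (0.05/1.3200)·6.0000 = 0.2273

(-0.0375, -0.2125, 0.2273)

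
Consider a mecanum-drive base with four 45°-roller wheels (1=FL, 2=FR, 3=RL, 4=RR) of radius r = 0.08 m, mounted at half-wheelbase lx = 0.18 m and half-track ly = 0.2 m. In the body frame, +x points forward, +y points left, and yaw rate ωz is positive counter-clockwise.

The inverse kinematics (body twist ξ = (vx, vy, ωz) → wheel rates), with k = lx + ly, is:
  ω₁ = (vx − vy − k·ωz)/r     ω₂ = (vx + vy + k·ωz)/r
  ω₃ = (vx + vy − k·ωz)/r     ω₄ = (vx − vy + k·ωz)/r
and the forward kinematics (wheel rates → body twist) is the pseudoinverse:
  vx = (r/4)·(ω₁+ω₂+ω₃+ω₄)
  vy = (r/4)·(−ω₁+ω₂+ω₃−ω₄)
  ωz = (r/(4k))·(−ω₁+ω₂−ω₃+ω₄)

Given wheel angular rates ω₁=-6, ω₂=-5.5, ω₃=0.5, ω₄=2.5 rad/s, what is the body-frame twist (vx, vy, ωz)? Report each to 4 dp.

k = lx + ly = 0.18 + 0.2 = 0.3800
ω₁+ω₂+ω₃+ω₄ = -8.5000  →  vx = (0.08/4)·-8.5000 = -0.1700
−ω₁+ω₂+ω₃−ω₄ = -1.5000  →  vy = (0.08/4)·-1.5000 = -0.0300
−ω₁+ω₂−ω₃+ω₄ = 2.5000  →  ωz = (0.08/1.5200)·2.5000 = 0.1316

(-0.1700, -0.0300, 0.1316)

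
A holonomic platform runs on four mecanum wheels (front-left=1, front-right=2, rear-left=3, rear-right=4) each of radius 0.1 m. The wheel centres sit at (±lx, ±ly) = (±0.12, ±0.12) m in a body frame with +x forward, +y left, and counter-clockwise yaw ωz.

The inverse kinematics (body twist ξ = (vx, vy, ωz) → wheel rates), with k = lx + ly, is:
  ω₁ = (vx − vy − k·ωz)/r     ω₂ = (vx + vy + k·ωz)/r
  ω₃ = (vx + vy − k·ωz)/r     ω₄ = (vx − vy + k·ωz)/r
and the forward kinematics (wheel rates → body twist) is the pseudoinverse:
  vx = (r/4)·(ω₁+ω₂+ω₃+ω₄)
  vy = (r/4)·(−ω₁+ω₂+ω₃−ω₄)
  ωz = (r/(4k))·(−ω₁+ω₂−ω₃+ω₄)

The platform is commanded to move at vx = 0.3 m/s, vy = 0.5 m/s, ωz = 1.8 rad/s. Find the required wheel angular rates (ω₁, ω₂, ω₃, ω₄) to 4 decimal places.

(-6.3200, 12.3200, 3.6800, 2.3200)

k = lx + ly = 0.12 + 0.12 = 0.2400;  k·ωz = 0.2400·1.8 = 0.4320
ω₁ (FL) = (vx − vy − k·ωz)/r = -0.6320/0.1 = -6.3200
ω₂ (FR) = (vx + vy + k·ωz)/r = 1.2320/0.1 = 12.3200
ω₃ (RL) = (vx + vy − k·ωz)/r = 0.3680/0.1 = 3.6800
ω₄ (RR) = (vx − vy + k·ωz)/r = 0.2320/0.1 = 2.3200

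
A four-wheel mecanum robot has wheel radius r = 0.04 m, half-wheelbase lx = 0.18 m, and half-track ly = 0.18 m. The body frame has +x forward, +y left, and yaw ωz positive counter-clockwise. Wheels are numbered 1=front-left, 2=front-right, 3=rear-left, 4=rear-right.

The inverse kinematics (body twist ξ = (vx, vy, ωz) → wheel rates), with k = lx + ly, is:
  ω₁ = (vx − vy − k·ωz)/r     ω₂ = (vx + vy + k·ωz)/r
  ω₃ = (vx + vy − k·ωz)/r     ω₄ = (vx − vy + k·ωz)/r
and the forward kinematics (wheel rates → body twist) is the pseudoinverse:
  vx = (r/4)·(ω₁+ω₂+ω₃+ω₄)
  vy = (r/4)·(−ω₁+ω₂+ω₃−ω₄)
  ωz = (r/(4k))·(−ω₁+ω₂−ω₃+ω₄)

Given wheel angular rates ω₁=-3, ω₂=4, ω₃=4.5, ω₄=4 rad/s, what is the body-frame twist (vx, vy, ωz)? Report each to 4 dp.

(0.0950, 0.0750, 0.1806)

k = lx + ly = 0.18 + 0.18 = 0.3600
ω₁+ω₂+ω₃+ω₄ = 9.5000  →  vx = (0.04/4)·9.5000 = 0.0950
−ω₁+ω₂+ω₃−ω₄ = 7.5000  →  vy = (0.04/4)·7.5000 = 0.0750
−ω₁+ω₂−ω₃+ω₄ = 6.5000  →  ωz = (0.04/1.4400)·6.5000 = 0.1806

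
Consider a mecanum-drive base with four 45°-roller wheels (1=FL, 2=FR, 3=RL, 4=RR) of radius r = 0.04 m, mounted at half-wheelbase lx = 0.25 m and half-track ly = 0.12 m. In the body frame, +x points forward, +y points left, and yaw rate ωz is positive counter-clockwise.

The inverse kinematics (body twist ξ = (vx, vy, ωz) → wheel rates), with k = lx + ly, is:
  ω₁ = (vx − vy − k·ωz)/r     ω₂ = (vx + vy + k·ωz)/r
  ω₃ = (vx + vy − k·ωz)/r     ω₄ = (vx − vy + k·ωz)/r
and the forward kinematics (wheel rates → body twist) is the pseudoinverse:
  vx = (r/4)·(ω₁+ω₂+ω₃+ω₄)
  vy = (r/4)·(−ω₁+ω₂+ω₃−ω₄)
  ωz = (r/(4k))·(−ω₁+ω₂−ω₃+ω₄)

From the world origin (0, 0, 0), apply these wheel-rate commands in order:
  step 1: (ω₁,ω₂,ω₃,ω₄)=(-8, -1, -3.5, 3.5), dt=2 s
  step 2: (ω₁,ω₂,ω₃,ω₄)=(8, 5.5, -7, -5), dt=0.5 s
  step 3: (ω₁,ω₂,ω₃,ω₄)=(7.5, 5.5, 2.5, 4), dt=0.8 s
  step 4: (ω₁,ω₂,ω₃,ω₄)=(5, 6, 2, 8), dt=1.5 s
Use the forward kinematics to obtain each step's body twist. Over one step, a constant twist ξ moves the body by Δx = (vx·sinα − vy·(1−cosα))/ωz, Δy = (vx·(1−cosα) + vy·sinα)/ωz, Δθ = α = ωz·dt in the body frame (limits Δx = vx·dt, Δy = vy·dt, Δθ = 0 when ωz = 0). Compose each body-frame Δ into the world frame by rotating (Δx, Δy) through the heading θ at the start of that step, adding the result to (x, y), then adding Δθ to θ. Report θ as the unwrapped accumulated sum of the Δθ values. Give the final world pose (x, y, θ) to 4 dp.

step 1: ξ=(vx,vy,ωz)=(-0.0900, 0.0000, 0.3784), dt=2.0 → body Δ=(-0.1633, -0.0649, 0.7568) → world pose (-0.1633, -0.0649, 0.7568)
step 2: ξ=(vx,vy,ωz)=(0.0150, -0.0450, -0.0135), dt=0.5 → body Δ=(0.0074, -0.0225, -0.0068) → world pose (-0.1424, -0.0762, 0.7500)
step 3: ξ=(vx,vy,ωz)=(0.1950, -0.0350, -0.0135), dt=0.8 → body Δ=(0.1558, -0.0288, -0.0108) → world pose (-0.0088, 0.0089, 0.7392)
step 4: ξ=(vx,vy,ωz)=(0.2100, -0.0500, 0.1892), dt=1.5 → body Δ=(0.3214, -0.0296, 0.2838) → world pose (0.2487, 0.2035, 1.0230)

(0.2487, 0.2035, 1.0230)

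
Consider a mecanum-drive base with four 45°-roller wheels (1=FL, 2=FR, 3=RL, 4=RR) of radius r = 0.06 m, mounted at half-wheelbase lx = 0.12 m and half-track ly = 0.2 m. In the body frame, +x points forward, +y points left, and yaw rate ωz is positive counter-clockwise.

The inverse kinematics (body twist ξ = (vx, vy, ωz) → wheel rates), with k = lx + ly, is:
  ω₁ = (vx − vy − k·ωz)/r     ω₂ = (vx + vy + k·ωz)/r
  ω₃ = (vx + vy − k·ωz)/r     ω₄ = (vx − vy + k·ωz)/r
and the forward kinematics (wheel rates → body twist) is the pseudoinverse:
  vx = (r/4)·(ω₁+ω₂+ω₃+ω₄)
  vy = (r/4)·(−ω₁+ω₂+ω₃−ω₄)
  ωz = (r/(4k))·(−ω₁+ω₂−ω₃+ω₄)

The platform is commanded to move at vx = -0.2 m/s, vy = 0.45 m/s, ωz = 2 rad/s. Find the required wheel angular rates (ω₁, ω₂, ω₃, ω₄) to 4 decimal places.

(-21.5000, 14.8333, -6.5000, -0.1667)

k = lx + ly = 0.12 + 0.2 = 0.3200;  k·ωz = 0.3200·2 = 0.6400
ω₁ (FL) = (vx − vy − k·ωz)/r = -1.2900/0.06 = -21.5000
ω₂ (FR) = (vx + vy + k·ωz)/r = 0.8900/0.06 = 14.8333
ω₃ (RL) = (vx + vy − k·ωz)/r = -0.3900/0.06 = -6.5000
ω₄ (RR) = (vx − vy + k·ωz)/r = -0.0100/0.06 = -0.1667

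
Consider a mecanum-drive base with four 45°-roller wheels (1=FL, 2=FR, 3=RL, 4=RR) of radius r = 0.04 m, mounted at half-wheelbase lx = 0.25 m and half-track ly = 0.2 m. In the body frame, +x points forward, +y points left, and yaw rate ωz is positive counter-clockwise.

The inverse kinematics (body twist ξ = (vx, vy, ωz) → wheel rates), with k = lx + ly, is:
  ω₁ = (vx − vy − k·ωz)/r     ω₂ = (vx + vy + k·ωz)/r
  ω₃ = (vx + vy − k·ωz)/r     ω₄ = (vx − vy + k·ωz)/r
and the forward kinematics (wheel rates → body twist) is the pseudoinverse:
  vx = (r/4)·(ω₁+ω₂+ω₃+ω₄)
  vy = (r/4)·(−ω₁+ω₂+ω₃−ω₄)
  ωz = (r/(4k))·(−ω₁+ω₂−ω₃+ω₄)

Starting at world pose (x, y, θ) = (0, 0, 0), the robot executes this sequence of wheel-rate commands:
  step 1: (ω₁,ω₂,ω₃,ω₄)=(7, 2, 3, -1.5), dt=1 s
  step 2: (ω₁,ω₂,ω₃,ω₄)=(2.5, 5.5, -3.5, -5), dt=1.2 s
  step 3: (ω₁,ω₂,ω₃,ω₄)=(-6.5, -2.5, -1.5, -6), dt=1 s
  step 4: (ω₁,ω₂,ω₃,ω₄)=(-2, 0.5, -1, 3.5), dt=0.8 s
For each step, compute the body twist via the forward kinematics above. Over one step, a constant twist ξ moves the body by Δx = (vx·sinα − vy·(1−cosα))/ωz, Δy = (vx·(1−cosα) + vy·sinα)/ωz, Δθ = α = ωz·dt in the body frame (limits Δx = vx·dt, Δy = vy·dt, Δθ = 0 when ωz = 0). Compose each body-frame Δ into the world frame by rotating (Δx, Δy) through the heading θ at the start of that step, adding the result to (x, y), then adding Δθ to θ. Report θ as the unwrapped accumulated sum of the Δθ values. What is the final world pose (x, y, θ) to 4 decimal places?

step 1: ξ=(vx,vy,ωz)=(0.1050, -0.0050, -0.2111), dt=1.0 → body Δ=(0.1037, -0.0160, -0.2111) → world pose (0.1037, -0.0160, -0.2111)
step 2: ξ=(vx,vy,ωz)=(-0.0050, 0.0450, 0.0333), dt=1.2 → body Δ=(-0.0071, 0.0539, 0.0400) → world pose (0.1081, 0.0381, -0.1711)
step 3: ξ=(vx,vy,ωz)=(-0.1650, 0.0850, -0.0111), dt=1.0 → body Δ=(-0.1645, 0.0859, -0.0111) → world pose (-0.0394, 0.1508, -0.1822)
step 4: ξ=(vx,vy,ωz)=(0.0100, -0.0200, 0.1556), dt=0.8 → body Δ=(0.0090, -0.0155, 0.1244) → world pose (-0.0334, 0.1340, -0.0578)

(-0.0334, 0.1340, -0.0578)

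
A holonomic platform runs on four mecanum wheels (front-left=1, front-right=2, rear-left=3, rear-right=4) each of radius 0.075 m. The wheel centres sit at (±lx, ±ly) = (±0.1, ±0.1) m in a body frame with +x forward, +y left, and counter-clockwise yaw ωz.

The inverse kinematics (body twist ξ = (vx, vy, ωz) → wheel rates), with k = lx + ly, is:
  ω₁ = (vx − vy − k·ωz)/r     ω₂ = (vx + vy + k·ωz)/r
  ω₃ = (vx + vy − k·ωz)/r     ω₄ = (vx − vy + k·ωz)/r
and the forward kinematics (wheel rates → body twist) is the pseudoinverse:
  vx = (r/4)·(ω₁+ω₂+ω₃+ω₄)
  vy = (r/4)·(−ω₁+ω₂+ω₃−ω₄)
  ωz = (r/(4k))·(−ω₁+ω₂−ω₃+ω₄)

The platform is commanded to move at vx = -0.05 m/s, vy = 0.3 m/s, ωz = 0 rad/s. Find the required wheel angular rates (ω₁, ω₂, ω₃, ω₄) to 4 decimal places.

k = lx + ly = 0.1 + 0.1 = 0.2000;  k·ωz = 0.2000·0 = 0.0000
ω₁ (FL) = (vx − vy − k·ωz)/r = -0.3500/0.075 = -4.6667
ω₂ (FR) = (vx + vy + k·ωz)/r = 0.2500/0.075 = 3.3333
ω₃ (RL) = (vx + vy − k·ωz)/r = 0.2500/0.075 = 3.3333
ω₄ (RR) = (vx − vy + k·ωz)/r = -0.3500/0.075 = -4.6667

(-4.6667, 3.3333, 3.3333, -4.6667)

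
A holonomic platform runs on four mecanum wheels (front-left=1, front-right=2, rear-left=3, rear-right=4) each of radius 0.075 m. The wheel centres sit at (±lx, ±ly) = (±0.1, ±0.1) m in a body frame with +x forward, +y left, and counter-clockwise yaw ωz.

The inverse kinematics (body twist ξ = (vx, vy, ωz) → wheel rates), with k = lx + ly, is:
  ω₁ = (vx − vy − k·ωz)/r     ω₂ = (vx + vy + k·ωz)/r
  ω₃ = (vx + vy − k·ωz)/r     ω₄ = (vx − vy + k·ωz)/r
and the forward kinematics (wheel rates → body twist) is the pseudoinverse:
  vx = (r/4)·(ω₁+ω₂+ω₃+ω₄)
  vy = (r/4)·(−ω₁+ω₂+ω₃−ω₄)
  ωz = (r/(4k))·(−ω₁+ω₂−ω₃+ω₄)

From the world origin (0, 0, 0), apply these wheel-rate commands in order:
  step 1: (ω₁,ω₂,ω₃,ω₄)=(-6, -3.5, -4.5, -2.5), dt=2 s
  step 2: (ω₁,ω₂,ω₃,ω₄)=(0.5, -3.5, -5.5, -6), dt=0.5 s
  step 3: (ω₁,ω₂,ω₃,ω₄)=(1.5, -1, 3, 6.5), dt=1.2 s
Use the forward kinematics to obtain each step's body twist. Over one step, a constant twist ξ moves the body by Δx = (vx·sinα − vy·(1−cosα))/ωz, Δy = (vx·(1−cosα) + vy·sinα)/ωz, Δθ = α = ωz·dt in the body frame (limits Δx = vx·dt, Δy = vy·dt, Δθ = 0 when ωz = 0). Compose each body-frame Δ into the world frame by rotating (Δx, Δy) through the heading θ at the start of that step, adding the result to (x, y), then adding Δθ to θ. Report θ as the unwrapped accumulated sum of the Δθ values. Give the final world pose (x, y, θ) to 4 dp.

step 1: ξ=(vx,vy,ωz)=(-0.3094, 0.0094, 0.4219), dt=2.0 → body Δ=(-0.5554, -0.2293, 0.8437) → world pose (-0.5554, -0.2293, 0.8437)
step 2: ξ=(vx,vy,ωz)=(-0.2719, -0.0656, -0.4219), dt=0.5 → body Δ=(-0.1384, -0.0183, -0.2109) → world pose (-0.6337, -0.3449, 0.6328)
step 3: ξ=(vx,vy,ωz)=(0.1875, -0.1125, 0.0937), dt=1.2 → body Δ=(0.2321, -0.1221, 0.1125) → world pose (-0.3743, -0.3060, 0.7453)

(-0.3743, -0.3060, 0.7453)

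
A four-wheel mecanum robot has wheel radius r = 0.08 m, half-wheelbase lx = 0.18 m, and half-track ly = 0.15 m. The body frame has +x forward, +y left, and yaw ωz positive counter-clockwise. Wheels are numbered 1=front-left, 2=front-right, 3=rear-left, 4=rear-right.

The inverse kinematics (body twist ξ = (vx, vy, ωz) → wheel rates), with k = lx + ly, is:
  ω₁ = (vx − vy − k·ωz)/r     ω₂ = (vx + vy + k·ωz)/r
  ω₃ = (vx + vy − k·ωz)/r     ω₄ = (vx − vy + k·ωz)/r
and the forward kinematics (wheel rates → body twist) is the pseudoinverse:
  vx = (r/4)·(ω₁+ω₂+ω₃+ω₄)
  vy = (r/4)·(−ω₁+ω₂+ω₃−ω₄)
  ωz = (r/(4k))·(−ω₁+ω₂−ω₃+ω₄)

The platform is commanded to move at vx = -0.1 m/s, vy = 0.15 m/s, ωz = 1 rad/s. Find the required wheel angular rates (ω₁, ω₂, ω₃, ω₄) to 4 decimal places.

(-7.2500, 4.7500, -3.5000, 1.0000)

k = lx + ly = 0.18 + 0.15 = 0.3300;  k·ωz = 0.3300·1 = 0.3300
ω₁ (FL) = (vx − vy − k·ωz)/r = -0.5800/0.08 = -7.2500
ω₂ (FR) = (vx + vy + k·ωz)/r = 0.3800/0.08 = 4.7500
ω₃ (RL) = (vx + vy − k·ωz)/r = -0.2800/0.08 = -3.5000
ω₄ (RR) = (vx − vy + k·ωz)/r = 0.0800/0.08 = 1.0000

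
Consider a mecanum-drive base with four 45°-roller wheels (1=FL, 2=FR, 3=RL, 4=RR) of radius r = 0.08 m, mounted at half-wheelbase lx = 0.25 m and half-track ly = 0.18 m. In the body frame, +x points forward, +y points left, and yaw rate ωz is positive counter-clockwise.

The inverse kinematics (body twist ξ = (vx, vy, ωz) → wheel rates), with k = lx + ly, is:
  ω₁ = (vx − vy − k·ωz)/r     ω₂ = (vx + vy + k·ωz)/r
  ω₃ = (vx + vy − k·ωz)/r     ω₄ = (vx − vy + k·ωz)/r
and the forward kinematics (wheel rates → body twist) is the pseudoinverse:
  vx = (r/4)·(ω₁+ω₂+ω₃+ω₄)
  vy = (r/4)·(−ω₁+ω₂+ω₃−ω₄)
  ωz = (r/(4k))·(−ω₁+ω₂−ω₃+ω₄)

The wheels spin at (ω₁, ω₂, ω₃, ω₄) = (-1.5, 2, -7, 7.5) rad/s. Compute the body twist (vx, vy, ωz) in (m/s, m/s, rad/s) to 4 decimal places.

k = lx + ly = 0.25 + 0.18 = 0.4300
ω₁+ω₂+ω₃+ω₄ = 1.0000  →  vx = (0.08/4)·1.0000 = 0.0200
−ω₁+ω₂+ω₃−ω₄ = -11.0000  →  vy = (0.08/4)·-11.0000 = -0.2200
−ω₁+ω₂−ω₃+ω₄ = 18.0000  →  ωz = (0.08/1.7200)·18.0000 = 0.8372

(0.0200, -0.2200, 0.8372)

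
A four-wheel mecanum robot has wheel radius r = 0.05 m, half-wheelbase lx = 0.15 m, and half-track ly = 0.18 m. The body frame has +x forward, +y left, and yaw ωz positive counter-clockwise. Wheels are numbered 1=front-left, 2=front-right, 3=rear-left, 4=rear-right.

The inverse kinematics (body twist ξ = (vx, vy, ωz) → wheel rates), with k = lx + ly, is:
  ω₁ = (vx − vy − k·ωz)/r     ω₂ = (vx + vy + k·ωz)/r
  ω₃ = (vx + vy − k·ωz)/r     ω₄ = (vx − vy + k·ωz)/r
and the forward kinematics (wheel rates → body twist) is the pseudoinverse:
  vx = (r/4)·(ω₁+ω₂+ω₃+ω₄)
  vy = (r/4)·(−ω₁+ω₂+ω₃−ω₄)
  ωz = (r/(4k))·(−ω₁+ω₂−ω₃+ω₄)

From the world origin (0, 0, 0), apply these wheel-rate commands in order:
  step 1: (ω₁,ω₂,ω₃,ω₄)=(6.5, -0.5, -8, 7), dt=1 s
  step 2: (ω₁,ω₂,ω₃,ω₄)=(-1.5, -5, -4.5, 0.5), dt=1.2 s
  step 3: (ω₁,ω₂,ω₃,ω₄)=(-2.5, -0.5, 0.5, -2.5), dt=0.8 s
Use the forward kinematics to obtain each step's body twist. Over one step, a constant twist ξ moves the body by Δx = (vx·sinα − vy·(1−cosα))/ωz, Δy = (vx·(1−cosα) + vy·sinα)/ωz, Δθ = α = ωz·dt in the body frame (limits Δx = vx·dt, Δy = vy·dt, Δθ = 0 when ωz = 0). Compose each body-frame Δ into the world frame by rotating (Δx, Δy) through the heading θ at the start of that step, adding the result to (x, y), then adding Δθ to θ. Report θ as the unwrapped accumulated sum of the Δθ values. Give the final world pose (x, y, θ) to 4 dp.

step 1: ξ=(vx,vy,ωz)=(0.0625, -0.2750, 0.3030), dt=1.0 → body Δ=(0.1029, -0.2614, 0.3030) → world pose (0.1029, -0.2614, 0.3030)
step 2: ξ=(vx,vy,ωz)=(-0.1313, -0.1062, 0.0568), dt=1.2 → body Δ=(-0.1530, -0.1328, 0.0682) → world pose (-0.0035, -0.4338, 0.3712)
step 3: ξ=(vx,vy,ωz)=(-0.0625, 0.0625, -0.0379), dt=0.8 → body Δ=(-0.0492, 0.0507, -0.0303) → world pose (-0.0678, -0.4044, 0.3409)

(-0.0678, -0.4044, 0.3409)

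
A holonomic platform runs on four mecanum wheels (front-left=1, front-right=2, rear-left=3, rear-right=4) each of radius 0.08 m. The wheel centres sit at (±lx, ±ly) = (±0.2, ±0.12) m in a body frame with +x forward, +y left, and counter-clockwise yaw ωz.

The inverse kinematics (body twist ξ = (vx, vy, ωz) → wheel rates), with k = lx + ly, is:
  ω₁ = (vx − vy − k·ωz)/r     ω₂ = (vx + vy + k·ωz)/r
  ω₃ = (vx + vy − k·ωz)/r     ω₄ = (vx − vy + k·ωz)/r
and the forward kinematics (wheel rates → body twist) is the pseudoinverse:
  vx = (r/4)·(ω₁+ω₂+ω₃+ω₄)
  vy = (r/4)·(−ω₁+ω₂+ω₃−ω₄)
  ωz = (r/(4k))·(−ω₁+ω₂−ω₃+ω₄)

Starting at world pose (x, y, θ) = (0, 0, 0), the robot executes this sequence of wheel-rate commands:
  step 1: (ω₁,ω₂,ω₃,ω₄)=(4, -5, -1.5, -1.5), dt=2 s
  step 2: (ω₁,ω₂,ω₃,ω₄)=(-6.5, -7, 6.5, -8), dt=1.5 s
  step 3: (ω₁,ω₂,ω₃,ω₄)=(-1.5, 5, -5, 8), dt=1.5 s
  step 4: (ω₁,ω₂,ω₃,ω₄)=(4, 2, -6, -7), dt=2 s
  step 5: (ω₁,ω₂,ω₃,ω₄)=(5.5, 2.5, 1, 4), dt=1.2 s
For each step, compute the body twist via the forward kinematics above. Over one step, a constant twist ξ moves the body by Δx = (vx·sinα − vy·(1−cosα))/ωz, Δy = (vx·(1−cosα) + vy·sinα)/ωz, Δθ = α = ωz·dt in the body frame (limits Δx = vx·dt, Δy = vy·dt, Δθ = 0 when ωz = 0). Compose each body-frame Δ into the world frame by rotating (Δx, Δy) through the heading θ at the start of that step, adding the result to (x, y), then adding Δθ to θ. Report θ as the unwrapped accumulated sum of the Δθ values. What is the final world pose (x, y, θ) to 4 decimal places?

(-0.1934, -0.2185, -1.0781)

step 1: ξ=(vx,vy,ωz)=(-0.0800, -0.1800, -0.5625), dt=2.0 → body Δ=(-0.3103, -0.2078, -1.1250) → world pose (-0.3103, -0.2078, -1.1250)
step 2: ξ=(vx,vy,ωz)=(-0.3000, 0.2800, -0.9375), dt=1.5 → body Δ=(-0.0659, 0.5622, -1.4062) → world pose (0.1685, 0.0941, -2.5312)
step 3: ξ=(vx,vy,ωz)=(0.1300, -0.1300, 1.2188), dt=1.5 → body Δ=(0.2370, 0.0307, 1.8281) → world pose (-0.0081, -0.0669, -0.7031)
step 4: ξ=(vx,vy,ωz)=(-0.1400, -0.0200, -0.1875), dt=2.0 → body Δ=(-0.2809, 0.0128, -0.3750) → world pose (-0.2141, 0.1245, -1.0781)
step 5: ξ=(vx,vy,ωz)=(0.2600, -0.1200, 0.0000), dt=1.2 → body Δ=(0.3120, -0.1440, 0.0000) → world pose (-0.1934, -0.2185, -1.0781)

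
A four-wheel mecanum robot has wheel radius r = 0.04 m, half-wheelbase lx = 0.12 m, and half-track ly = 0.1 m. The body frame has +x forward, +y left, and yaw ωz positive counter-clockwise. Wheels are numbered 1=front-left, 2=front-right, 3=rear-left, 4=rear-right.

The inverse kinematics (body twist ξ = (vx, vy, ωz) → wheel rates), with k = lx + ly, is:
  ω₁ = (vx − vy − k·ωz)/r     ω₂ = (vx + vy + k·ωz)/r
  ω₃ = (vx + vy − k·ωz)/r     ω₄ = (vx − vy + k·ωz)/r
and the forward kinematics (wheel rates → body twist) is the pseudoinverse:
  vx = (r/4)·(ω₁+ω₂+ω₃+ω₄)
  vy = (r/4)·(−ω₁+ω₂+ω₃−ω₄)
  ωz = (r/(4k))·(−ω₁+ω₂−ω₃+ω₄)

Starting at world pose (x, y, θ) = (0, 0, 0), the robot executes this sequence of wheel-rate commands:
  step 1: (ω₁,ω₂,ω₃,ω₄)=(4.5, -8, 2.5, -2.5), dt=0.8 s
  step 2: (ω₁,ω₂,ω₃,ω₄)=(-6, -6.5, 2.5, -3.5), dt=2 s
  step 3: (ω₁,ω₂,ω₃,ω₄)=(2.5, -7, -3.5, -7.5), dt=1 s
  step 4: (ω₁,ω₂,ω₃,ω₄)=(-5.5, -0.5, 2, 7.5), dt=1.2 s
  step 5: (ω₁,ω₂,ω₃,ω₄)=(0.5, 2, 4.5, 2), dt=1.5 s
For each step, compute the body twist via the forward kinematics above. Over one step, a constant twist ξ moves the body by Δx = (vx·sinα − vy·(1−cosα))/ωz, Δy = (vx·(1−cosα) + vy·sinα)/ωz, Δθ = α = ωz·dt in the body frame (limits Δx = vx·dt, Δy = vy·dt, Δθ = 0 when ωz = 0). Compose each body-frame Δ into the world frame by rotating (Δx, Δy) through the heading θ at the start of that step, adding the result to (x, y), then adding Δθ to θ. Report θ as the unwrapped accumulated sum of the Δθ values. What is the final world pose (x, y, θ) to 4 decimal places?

(-0.0876, 0.2256, -1.3364)

step 1: ξ=(vx,vy,ωz)=(-0.0350, -0.0750, -0.7955), dt=0.8 → body Δ=(-0.0446, -0.0474, -0.6364) → world pose (-0.0446, -0.0474, -0.6364)
step 2: ξ=(vx,vy,ωz)=(-0.1350, 0.0550, -0.2955), dt=2.0 → body Δ=(-0.2230, 0.1812, -0.5909) → world pose (-0.1163, 0.2308, -1.2273)
step 3: ξ=(vx,vy,ωz)=(-0.1550, -0.0550, -0.6136), dt=1.0 → body Δ=(-0.1618, -0.0055, -0.6136) → world pose (-0.1760, 0.3813, -1.8409)
step 4: ξ=(vx,vy,ωz)=(0.0350, -0.0050, 0.4773), dt=1.2 → body Δ=(0.0414, 0.0060, 0.5727) → world pose (-0.1812, 0.3398, -1.2682)
step 5: ξ=(vx,vy,ωz)=(0.0900, 0.0400, -0.0455), dt=1.5 → body Δ=(0.1369, 0.0554, -0.0682) → world pose (-0.0876, 0.2256, -1.3364)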